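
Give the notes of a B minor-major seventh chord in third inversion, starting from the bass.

A#, B, D, F#

Spelling B minor-major seventh: B–D–F#–A#. In third inversion the seventh is bass, giving A#, B, D, F# from the bottom.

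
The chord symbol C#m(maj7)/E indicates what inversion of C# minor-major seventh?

C#m(maj7)/E means C# minor-major seventh with E in the bass. E is the third of C# minor-major seventh (C#–E–G#–B#), so this is first inversion.

first inversion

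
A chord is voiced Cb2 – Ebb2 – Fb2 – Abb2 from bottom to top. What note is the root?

Cb, Ebb, Fb, Abb are the tones of an Fb minor seventh chord (Fb–Abb–Cb–Ebb), making Fb the root.

Fb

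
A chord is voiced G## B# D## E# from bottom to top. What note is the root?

E#

Reordering G##, B#, D##, E# into stacked thirds gives E#–G##–B#–D##; the bottom of that stack, E#, is the root.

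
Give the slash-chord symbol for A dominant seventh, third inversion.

A7/G

Third inversion of A dominant seventh has the seventh (G) in the bass. As a slash chord: A7/G.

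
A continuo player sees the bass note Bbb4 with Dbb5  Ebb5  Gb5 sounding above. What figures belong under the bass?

4/3

The notes Bbb, Dbb, Ebb, Gb stack in thirds as Ebb–Gb–Bbb–Dbb — an Ebb dominant seventh chord. The bass Bbb is the fifth, so this is second inversion: figured 4/3.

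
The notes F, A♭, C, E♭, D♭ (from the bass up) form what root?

Db

The distinct letter names are F, Ab, C, Eb, Db. Arranged as a stack of thirds they read Db–F–Ab–C–Eb, so Db is the root (a Db major ninth chord).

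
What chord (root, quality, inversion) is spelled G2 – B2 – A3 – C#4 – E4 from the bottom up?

A dominant ninth, third inversion

Reducing to letter names: G, B, A, C#, E. These stack in thirds as A–C#–E–G–B — an A dominant ninth chord.
With the seventh (G) in the bass, the chord is in third inversion.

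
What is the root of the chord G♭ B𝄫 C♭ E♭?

Cb

The distinct letter names are Gb, Bbb, Cb, Eb. Arranged as a stack of thirds they read Cb–Eb–Gb–Bbb, so Cb is the root (a Cb dominant seventh chord).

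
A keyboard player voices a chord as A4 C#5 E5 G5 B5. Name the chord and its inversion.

The distinct note names are A, C#, E, G, B. Stacked in thirds they read A–C#–E–G–B, which is a dominant ninth chord on A.
With the root (A) in the bass, the chord is in root position.

A dominant ninth, root position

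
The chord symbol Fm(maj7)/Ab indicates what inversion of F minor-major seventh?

first inversion

Fm(maj7)/Ab means F minor-major seventh with Ab in the bass. Ab is the third of F minor-major seventh (F–Ab–C–E), so this is first inversion.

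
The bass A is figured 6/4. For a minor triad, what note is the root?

The figures 6/4 mean the fifth of the chord is in the bass. If A is the fifth of a minor triad, the root is D (chord tones D–F–A).

D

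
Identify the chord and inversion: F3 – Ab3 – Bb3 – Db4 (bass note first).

Bb minor seventh, second inversion

Reducing to letter names: F, Ab, Bb, Db. These stack in thirds as Bb–Db–F–Ab — a Bb minor seventh chord.
F is the fifth of Bb minor seventh; fifth in the bass means second inversion (figured bass 4/3).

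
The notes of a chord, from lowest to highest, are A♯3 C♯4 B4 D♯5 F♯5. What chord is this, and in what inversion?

B major ninth, third inversion

The distinct note names are A#, C#, B, D#, F#. Stacked in thirds they read B–D#–F#–A#–C#, which is a major ninth chord on B.
The lowest note is A#, the seventh of the chord, so this is third inversion.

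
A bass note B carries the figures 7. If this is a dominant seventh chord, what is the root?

B

The figures 7 mean the root of the chord is in the bass. If B is the root of a dominant seventh chord, the root is B (chord tones B–D#–F#–A).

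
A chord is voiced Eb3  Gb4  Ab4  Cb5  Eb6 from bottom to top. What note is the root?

Reordering Eb, Gb, Ab, Cb into stacked thirds gives Ab–Cb–Eb–Gb; the bottom of that stack, Ab, is the root.

Ab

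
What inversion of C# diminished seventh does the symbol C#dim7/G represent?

second inversion

C#dim7/G means C# diminished seventh with G in the bass. G is the fifth of C# diminished seventh (C#–E–G–Bb), so this is second inversion.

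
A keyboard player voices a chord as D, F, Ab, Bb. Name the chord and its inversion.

The pitch classes D, F, Ab, Bb arrange in thirds as Bb–D–F–Ab: a Bb dominant seventh chord.
The lowest note is D, the third of the chord, so this is first inversion (figured bass 6/5).

Bb dominant seventh, first inversion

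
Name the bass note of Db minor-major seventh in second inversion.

Db minor-major seventh is Db–Fb–Ab–C. Second inversion places the fifth in the bass: Ab.

Ab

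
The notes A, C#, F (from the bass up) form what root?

The distinct letter names are A, C#, F. Arranged as a stack of thirds they read F–A–C#, so F is the root (an F augmented triad).

F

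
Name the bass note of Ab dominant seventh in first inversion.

In first inversion the third is lowest. For Ab dominant seventh (Ab–C–Eb–Gb) that is C.

C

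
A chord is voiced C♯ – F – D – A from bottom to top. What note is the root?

C#, F, D, A are the tones of a D minor-major seventh chord (D–F–A–C#), making D the root.

D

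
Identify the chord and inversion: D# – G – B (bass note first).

G augmented, second inversion

The pitch classes D#, G, B arrange in thirds as G–B–D#: a G augmented triad.
With the fifth (D#) in the bass, the chord is in second inversion (figured bass 6/4).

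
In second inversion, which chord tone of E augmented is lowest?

E augmented is E–G#–B#. Second inversion places the fifth in the bass: B#.

B#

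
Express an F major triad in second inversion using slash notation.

Second inversion of F major has the fifth (C) in the bass. As a slash chord: F/C.

F/C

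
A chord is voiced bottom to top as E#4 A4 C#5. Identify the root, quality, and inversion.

A augmented, second inversion

The pitch classes E#, A, C# arrange in thirds as A–C#–E#: an A augmented triad.
With the fifth (E#) in the bass, the chord is in second inversion (figured bass 6/4).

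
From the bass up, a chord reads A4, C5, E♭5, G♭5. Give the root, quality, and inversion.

A diminished seventh, root position

The distinct note names are A, C, Eb, Gb. Stacked in thirds they read A–C–Eb–Gb, which is a diminished seventh chord on A.
The lowest note is A, the root of the chord, so this is root position (figured bass 7).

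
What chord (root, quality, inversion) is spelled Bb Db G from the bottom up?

G diminished, first inversion

Reducing to letter names: Bb, Db, G. These stack in thirds as G–Bb–Db — a G diminished triad.
The lowest note is Bb, the third of the chord, so this is first inversion (figured bass 6).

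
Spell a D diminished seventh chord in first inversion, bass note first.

F, Ab, Cb, D

The chord tones are D–F–Ab–Cb. With the third (F) lowest for first inversion: F, Ab, Cb, D.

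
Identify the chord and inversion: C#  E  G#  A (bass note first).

Reducing to letter names: C#, E, G#, A. These stack in thirds as A–C#–E–G# — an A major seventh chord.
The lowest note is C#, the third of the chord, so this is first inversion (figured bass 6/5).

A major seventh, first inversion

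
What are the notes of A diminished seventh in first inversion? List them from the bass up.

The chord tones are A–C–Eb–Gb. With the third (C) lowest for first inversion: C, Eb, Gb, A.

C, Eb, Gb, A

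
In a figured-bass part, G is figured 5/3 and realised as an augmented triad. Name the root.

The figures 5/3 mean the root of the chord is in the bass. If G is the root of an augmented triad, the root is G (chord tones G–B–D#).

G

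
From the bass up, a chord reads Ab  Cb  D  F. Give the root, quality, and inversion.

D diminished seventh, second inversion

Reducing to letter names: Ab, Cb, D, F. These stack in thirds as D–F–Ab–Cb — a D diminished seventh chord.
Ab is the fifth of D diminished seventh; fifth in the bass means second inversion (figured bass 4/3).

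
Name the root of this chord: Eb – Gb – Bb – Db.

Eb

The distinct letter names are Eb, Gb, Bb, Db. Arranged as a stack of thirds they read Eb–Gb–Bb–Db, so Eb is the root (an Eb minor seventh chord).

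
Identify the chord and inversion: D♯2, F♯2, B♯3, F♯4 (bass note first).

Reducing to letter names: D#, F#, B#. These stack in thirds as B#–D#–F# — a B# diminished triad.
The lowest note is D#, the third of the chord, so this is first inversion (figured bass 6).

B# diminished, first inversion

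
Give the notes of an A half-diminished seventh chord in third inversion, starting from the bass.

The chord tones are A–C–Eb–G. With the seventh (G) lowest for third inversion: G, A, C, Eb.

G, A, C, Eb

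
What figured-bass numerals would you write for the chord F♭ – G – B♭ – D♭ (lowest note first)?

The notes Fb, G, Bb, Db stack in thirds as G–Bb–Db–Fb — a G diminished seventh chord. The bass Fb is the seventh, so this is third inversion: figured 4/2.

4/2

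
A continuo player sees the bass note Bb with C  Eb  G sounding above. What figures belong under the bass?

4/2

The notes Bb, C, Eb, G stack in thirds as C–Eb–G–Bb — a C minor seventh chord. The bass Bb is the seventh, so this is third inversion: figured 4/2.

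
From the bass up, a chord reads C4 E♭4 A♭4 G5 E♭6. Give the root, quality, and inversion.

Ab major seventh, first inversion

Reducing to letter names: C, Eb, Ab, G. These stack in thirds as Ab–C–Eb–G — an Ab major seventh chord.
With the third (C) in the bass, the chord is in first inversion (figured bass 6/5).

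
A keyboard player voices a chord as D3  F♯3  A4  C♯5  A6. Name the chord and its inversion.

D major seventh, root position

Reducing to letter names: D, F#, A, C#. These stack in thirds as D–F#–A–C# — a D major seventh chord.
D is the root of D major seventh; root in the bass means root position (figured bass 7).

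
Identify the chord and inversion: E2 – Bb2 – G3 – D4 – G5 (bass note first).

The distinct note names are E, Bb, G, D. Stacked in thirds they read E–G–Bb–D, which is a half-diminished seventh chord on E.
The lowest note is E, the root of the chord, so this is root position (figured bass 7).

E half-diminished seventh, root position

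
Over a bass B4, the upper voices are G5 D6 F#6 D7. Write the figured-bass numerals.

6/5

The notes B, G, D, F# stack in thirds as G–B–D–F# — a G major seventh chord. The bass B is the third, so this is first inversion: figured 6/5.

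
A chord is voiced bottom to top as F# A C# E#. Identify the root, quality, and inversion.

The pitch classes F#, A, C#, E# arrange in thirds as F#–A–C#–E#: an F# minor-major seventh chord.
The lowest note is F#, the root of the chord, so this is root position (figured bass 7).

F# minor-major seventh, root position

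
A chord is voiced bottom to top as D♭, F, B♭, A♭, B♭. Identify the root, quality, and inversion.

Reducing to letter names: Db, F, Bb, Ab. These stack in thirds as Bb–Db–F–Ab — a Bb minor seventh chord.
The lowest note is Db, the third of the chord, so this is first inversion (figured bass 6/5).

Bb minor seventh, first inversion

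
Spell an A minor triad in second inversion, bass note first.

A minor is A–C–E. Second inversion puts the fifth (E) in the bass, with the remaining tones above: E, A, C.

E, A, C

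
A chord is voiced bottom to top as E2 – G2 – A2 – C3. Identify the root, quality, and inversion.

The distinct note names are E, G, A, C. Stacked in thirds they read A–C–E–G, which is a minor seventh chord on A.
The lowest note is E, the fifth of the chord, so this is second inversion (figured bass 4/3).

A minor seventh, second inversion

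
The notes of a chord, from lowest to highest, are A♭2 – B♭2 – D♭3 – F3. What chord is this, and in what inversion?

Bb minor seventh, third inversion

Reducing to letter names: Ab, Bb, Db, F. These stack in thirds as Bb–Db–F–Ab — a Bb minor seventh chord.
The lowest note is Ab, the seventh of the chord, so this is third inversion (figured bass 4/2).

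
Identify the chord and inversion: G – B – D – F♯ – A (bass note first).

Reducing to letter names: G, B, D, F#, A. These stack in thirds as G–B–D–F#–A — a G major ninth chord.
With the root (G) in the bass, the chord is in root position.

G major ninth, root position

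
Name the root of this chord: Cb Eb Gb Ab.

Ab

Cb, Eb, Gb, Ab are the tones of an Ab minor seventh chord (Ab–Cb–Eb–Gb), making Ab the root.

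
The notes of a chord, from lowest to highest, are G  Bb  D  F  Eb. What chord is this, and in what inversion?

Reducing to letter names: G, Bb, D, F, Eb. These stack in thirds as Eb–G–Bb–D–F — an Eb major ninth chord.
With the third (G) in the bass, the chord is in first inversion.

Eb major ninth, first inversion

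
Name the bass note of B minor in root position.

B

In root position the root is lowest. For B minor (B–D–F#) that is B.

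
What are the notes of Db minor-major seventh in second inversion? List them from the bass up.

Db minor-major seventh is Db–Fb–Ab–C. Second inversion puts the fifth (Ab) in the bass, with the remaining tones above: Ab, C, Db, Fb.

Ab, C, Db, Fb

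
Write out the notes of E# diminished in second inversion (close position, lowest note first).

The chord tones are E#–G#–B. With the fifth (B) lowest for second inversion: B, E#, G#.

B, E#, G#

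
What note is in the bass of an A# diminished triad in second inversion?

E

In second inversion the fifth is lowest. For A# diminished (A#–C#–E) that is E.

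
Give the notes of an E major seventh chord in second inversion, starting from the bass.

E major seventh is E–G#–B–D#. Second inversion puts the fifth (B) in the bass, with the remaining tones above: B, D#, E, G#.

B, D#, E, G#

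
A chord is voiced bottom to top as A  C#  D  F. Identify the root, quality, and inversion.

D minor-major seventh, second inversion

The distinct note names are A, C#, D, F. Stacked in thirds they read D–F–A–C#, which is a minor-major seventh chord on D.
With the fifth (A) in the bass, the chord is in second inversion (figured bass 4/3).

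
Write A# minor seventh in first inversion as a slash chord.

First inversion of A# minor seventh has the third (C#) in the bass. As a slash chord: A#m7/C#.

A#m7/C#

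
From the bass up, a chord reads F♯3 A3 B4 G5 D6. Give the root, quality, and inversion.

Reducing to letter names: F#, A, B, G, D. These stack in thirds as G–B–D–F#–A — a G major ninth chord.
With the seventh (F#) in the bass, the chord is in third inversion.

G major ninth, third inversion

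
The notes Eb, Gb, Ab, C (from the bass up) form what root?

Ab

Reordering Eb, Gb, Ab, C into stacked thirds gives Ab–C–Eb–Gb; the bottom of that stack, Ab, is the root.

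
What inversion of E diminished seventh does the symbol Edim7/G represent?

first inversion

Edim7/G means E diminished seventh with G in the bass. G is the third of E diminished seventh (E–G–Bb–Db), so this is first inversion.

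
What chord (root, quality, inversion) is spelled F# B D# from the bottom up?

B major, second inversion

The distinct note names are F#, B, D#. Stacked in thirds they read B–D#–F#, which is a major triad on B.
With the fifth (F#) in the bass, the chord is in second inversion (figured bass 6/4).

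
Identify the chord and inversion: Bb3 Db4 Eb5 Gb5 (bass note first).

The pitch classes Bb, Db, Eb, Gb arrange in thirds as Eb–Gb–Bb–Db: an Eb minor seventh chord.
The lowest note is Bb, the fifth of the chord, so this is second inversion (figured bass 4/3).

Eb minor seventh, second inversion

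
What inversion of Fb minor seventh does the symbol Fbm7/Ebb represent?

Fbm7/Ebb means Fb minor seventh with Ebb in the bass. Ebb is the seventh of Fb minor seventh (Fb–Abb–Cb–Ebb), so this is third inversion.

third inversion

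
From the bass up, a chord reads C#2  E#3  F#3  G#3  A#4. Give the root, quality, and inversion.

Reducing to letter names: C#, E#, F#, G#, A#. These stack in thirds as F#–A#–C#–E#–G# — an F# major ninth chord.
With the fifth (C#) in the bass, the chord is in second inversion.

F# major ninth, second inversion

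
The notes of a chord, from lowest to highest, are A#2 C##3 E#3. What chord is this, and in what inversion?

The distinct note names are A#, C##, E#. Stacked in thirds they read A#–C##–E#, which is a major triad on A#.
With the root (A#) in the bass, the chord is in root position (figured bass 5/3).

A# major, root position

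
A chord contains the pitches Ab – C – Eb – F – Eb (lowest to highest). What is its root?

The distinct letter names are Ab, C, Eb, F. Arranged as a stack of thirds they read F–Ab–C–Eb, so F is the root (an F minor seventh chord).

F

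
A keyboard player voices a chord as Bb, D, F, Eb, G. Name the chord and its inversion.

Reducing to letter names: Bb, D, F, Eb, G. These stack in thirds as Eb–G–Bb–D–F — an Eb major ninth chord.
With the fifth (Bb) in the bass, the chord is in second inversion.

Eb major ninth, second inversion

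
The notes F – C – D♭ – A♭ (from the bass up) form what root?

The distinct letter names are F, C, Db, Ab. Arranged as a stack of thirds they read Db–F–Ab–C, so Db is the root (a Db major seventh chord).

Db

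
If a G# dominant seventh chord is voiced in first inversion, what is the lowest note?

In first inversion the third is lowest. For G# dominant seventh (G#–B#–D#–F#) that is B#.

B#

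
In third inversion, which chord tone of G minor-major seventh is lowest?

F#

The seventh of G minor-major seventh (G–Bb–D–F#) is F#; that is the bass in third inversion.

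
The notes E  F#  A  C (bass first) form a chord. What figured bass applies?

4/2

The notes E, F#, A, C stack in thirds as F#–A–C–E — an F# half-diminished seventh chord. The bass E is the seventh, so this is third inversion: figured 4/2.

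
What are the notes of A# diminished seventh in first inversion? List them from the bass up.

The chord tones are A#–C#–E–G. With the third (C#) lowest for first inversion: C#, E, G, A#.

C#, E, G, A#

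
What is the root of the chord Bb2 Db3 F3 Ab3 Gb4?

Bb, Db, F, Ab, Gb are the tones of a Gb major ninth chord (Gb–Bb–Db–F–Ab), making Gb the root.

Gb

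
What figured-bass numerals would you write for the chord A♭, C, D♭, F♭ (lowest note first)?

The notes Ab, C, Db, Fb stack in thirds as Db–Fb–Ab–C — a Db minor-major seventh chord. The bass Ab is the fifth, so this is second inversion: figured 4/3.

4/3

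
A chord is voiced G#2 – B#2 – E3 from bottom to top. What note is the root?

G#, B#, E are the tones of an E augmented triad (E–G#–B#), making E the root.

E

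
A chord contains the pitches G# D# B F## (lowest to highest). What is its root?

G#, D#, B, F## are the tones of a G# minor-major seventh chord (G#–B–D#–F##), making G# the root.

G#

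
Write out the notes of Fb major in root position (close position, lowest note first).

Fb, Ab, Cb

Spelling Fb major: Fb–Ab–Cb. In root position the root is bass, giving Fb, Ab, Cb from the bottom.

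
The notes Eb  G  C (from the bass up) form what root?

C

Reordering Eb, G, C into stacked thirds gives C–Eb–G; the bottom of that stack, C, is the root.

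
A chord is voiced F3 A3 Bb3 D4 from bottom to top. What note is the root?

The distinct letter names are F, A, Bb, D. Arranged as a stack of thirds they read Bb–D–F–A, so Bb is the root (a Bb major seventh chord).

Bb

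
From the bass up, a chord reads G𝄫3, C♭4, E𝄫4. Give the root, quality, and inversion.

Cb diminished, second inversion

Reducing to letter names: Gbb, Cb, Ebb. These stack in thirds as Cb–Ebb–Gbb — a Cb diminished triad.
Gbb is the fifth of Cb diminished; fifth in the bass means second inversion (figured bass 6/4).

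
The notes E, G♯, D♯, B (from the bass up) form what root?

E

The distinct letter names are E, G#, D#, B. Arranged as a stack of thirds they read E–G#–B–D#, so E is the root (an E major seventh chord).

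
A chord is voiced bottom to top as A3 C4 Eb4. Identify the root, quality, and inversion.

The pitch classes A, C, Eb arrange in thirds as A–C–Eb: an A diminished triad.
With the root (A) in the bass, the chord is in root position (figured bass 5/3).

A diminished, root position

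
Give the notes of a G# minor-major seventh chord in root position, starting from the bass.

G#, B, D#, F##

G# minor-major seventh is G#–B–D#–F##. Root position puts the root (G#) in the bass, with the remaining tones above: G#, B, D#, F##.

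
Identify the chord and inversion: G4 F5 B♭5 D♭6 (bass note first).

G half-diminished seventh, root position

Reducing to letter names: G, F, Bb, Db. These stack in thirds as G–Bb–Db–F — a G half-diminished seventh chord.
G is the root of G half-diminished seventh; root in the bass means root position (figured bass 7).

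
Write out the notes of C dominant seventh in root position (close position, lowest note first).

The chord tones are C–E–G–Bb. With the root (C) lowest for root position: C, E, G, Bb.

C, E, G, Bb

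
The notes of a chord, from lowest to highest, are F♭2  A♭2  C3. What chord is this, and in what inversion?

Fb augmented, root position

The pitch classes Fb, Ab, C arrange in thirds as Fb–Ab–C: an Fb augmented triad.
With the root (Fb) in the bass, the chord is in root position (figured bass 5/3).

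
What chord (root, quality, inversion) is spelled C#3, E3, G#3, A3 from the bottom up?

Reducing to letter names: C#, E, G#, A. These stack in thirds as A–C#–E–G# — an A major seventh chord.
C# is the third of A major seventh; third in the bass means first inversion (figured bass 6/5).

A major seventh, first inversion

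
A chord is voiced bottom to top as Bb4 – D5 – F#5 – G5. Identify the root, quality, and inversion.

G minor-major seventh, first inversion

The pitch classes Bb, D, F#, G arrange in thirds as G–Bb–D–F#: a G minor-major seventh chord.
Bb is the third of G minor-major seventh; third in the bass means first inversion (figured bass 6/5).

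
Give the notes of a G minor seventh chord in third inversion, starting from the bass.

F, G, Bb, D

Spelling G minor seventh: G–Bb–D–F. In third inversion the seventh is bass, giving F, G, Bb, D from the bottom.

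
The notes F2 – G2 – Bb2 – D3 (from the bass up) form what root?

G

The distinct letter names are F, G, Bb, D. Arranged as a stack of thirds they read G–Bb–D–F, so G is the root (a G minor seventh chord).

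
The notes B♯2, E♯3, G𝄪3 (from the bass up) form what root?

E#

B#, E#, G## are the tones of an E# major triad (E#–G##–B#), making E# the root.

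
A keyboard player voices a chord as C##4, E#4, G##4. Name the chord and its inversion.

C## minor, root position

The pitch classes C##, E#, G## arrange in thirds as C##–E#–G##: a C## minor triad.
With the root (C##) in the bass, the chord is in root position (figured bass 5/3).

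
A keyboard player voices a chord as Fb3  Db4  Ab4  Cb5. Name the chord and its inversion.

Reducing to letter names: Fb, Db, Ab, Cb. These stack in thirds as Db–Fb–Ab–Cb — a Db minor seventh chord.
Fb is the third of Db minor seventh; third in the bass means first inversion (figured bass 6/5).

Db minor seventh, first inversion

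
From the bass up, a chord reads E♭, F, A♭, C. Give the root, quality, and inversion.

Reducing to letter names: Eb, F, Ab, C. These stack in thirds as F–Ab–C–Eb — an F minor seventh chord.
Eb is the seventh of F minor seventh; seventh in the bass means third inversion (figured bass 4/2).

F minor seventh, third inversion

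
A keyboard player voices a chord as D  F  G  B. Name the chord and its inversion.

G dominant seventh, second inversion

The distinct note names are D, F, G, B. Stacked in thirds they read G–B–D–F, which is a dominant seventh chord on G.
D is the fifth of G dominant seventh; fifth in the bass means second inversion (figured bass 4/3).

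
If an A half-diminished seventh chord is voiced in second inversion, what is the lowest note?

Eb

The fifth of A half-diminished seventh (A–C–Eb–G) is Eb; that is the bass in second inversion.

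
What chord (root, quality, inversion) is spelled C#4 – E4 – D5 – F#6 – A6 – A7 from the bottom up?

D major ninth, third inversion

Reducing to letter names: C#, E, D, F#, A. These stack in thirds as D–F#–A–C#–E — a D major ninth chord.
C# is the seventh of D major ninth; seventh in the bass means third inversion.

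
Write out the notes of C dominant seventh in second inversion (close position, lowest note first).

The chord tones are C–E–G–Bb. With the fifth (G) lowest for second inversion: G, Bb, C, E.

G, Bb, C, E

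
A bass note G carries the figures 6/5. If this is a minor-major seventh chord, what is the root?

E

The figures 6/5 mean the third of the chord is in the bass. If G is the third of a minor-major seventh chord, the root is E (chord tones E–G–B–D#).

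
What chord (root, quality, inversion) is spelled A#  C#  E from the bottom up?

A# diminished, root position

The pitch classes A#, C#, E arrange in thirds as A#–C#–E: an A# diminished triad.
A# is the root of A# diminished; root in the bass means root position (figured bass 5/3).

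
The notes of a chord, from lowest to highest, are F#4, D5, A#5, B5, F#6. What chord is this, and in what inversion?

B minor-major seventh, second inversion

The distinct note names are F#, D, A#, B. Stacked in thirds they read B–D–F#–A#, which is a minor-major seventh chord on B.
The lowest note is F#, the fifth of the chord, so this is second inversion (figured bass 4/3).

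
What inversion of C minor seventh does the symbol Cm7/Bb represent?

third inversion

Cm7/Bb means C minor seventh with Bb in the bass. Bb is the seventh of C minor seventh (C–Eb–G–Bb), so this is third inversion.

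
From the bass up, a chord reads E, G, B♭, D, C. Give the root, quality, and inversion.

Reducing to letter names: E, G, Bb, D, C. These stack in thirds as C–E–G–Bb–D — a C dominant ninth chord.
With the third (E) in the bass, the chord is in first inversion.

C dominant ninth, first inversion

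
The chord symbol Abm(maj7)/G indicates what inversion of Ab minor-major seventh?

Abm(maj7)/G means Ab minor-major seventh with G in the bass. G is the seventh of Ab minor-major seventh (Ab–Cb–Eb–G), so this is third inversion.

third inversion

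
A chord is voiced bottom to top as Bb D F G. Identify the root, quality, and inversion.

The distinct note names are Bb, D, F, G. Stacked in thirds they read G–Bb–D–F, which is a minor seventh chord on G.
With the third (Bb) in the bass, the chord is in first inversion (figured bass 6/5).

G minor seventh, first inversion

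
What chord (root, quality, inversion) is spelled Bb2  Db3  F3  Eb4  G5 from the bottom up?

The distinct note names are Bb, Db, F, Eb, G. Stacked in thirds they read Eb–G–Bb–Db–F, which is a dominant ninth chord on Eb.
The lowest note is Bb, the fifth of the chord, so this is second inversion.

Eb dominant ninth, second inversion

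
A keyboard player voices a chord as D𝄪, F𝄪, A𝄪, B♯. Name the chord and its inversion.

B# major seventh, first inversion

The pitch classes D##, F##, A##, B# arrange in thirds as B#–D##–F##–A##: a B# major seventh chord.
With the third (D##) in the bass, the chord is in first inversion (figured bass 6/5).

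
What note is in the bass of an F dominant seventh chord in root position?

In root position the root is lowest. For F dominant seventh (F–A–C–Eb) that is F.

F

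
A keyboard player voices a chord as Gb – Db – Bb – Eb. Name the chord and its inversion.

Eb minor seventh, first inversion

The distinct note names are Gb, Db, Bb, Eb. Stacked in thirds they read Eb–Gb–Bb–Db, which is a minor seventh chord on Eb.
The lowest note is Gb, the third of the chord, so this is first inversion (figured bass 6/5).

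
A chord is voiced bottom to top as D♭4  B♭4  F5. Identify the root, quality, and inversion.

Bb minor, first inversion

Reducing to letter names: Db, Bb, F. These stack in thirds as Bb–Db–F — a Bb minor triad.
With the third (Db) in the bass, the chord is in first inversion (figured bass 6).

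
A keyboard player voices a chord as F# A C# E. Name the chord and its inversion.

F# minor seventh, root position

The distinct note names are F#, A, C#, E. Stacked in thirds they read F#–A–C#–E, which is a minor seventh chord on F#.
With the root (F#) in the bass, the chord is in root position (figured bass 7).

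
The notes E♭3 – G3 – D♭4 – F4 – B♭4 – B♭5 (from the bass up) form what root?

Eb

Reordering Eb, G, Db, F, Bb into stacked thirds gives Eb–G–Bb–Db–F; the bottom of that stack, Eb, is the root.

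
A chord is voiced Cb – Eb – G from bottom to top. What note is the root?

Cb

The distinct letter names are Cb, Eb, G. Arranged as a stack of thirds they read Cb–Eb–G, so Cb is the root (a Cb augmented triad).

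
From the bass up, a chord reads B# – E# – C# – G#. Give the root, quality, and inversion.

C# major seventh, third inversion

The distinct note names are B#, E#, C#, G#. Stacked in thirds they read C#–E#–G#–B#, which is a major seventh chord on C#.
The lowest note is B#, the seventh of the chord, so this is third inversion (figured bass 4/2).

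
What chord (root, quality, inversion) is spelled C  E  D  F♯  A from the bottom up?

D dominant ninth, third inversion

The pitch classes C, E, D, F#, A arrange in thirds as D–F#–A–C–E: a D dominant ninth chord.
The lowest note is C, the seventh of the chord, so this is third inversion.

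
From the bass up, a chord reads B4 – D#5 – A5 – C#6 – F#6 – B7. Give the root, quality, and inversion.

Reducing to letter names: B, D#, A, C#, F#. These stack in thirds as B–D#–F#–A–C# — a B dominant ninth chord.
B is the root of B dominant ninth; root in the bass means root position.

B dominant ninth, root position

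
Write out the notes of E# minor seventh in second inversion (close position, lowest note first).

B#, D#, E#, G#

Spelling E# minor seventh: E#–G#–B#–D#. In second inversion the fifth is bass, giving B#, D#, E#, G# from the bottom.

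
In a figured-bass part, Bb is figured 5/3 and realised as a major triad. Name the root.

Bb

The figures 5/3 mean the root of the chord is in the bass. If Bb is the root of a major triad, the root is Bb (chord tones Bb–D–F).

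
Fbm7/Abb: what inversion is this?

first inversion

Fbm7/Abb means Fb minor seventh with Abb in the bass. Abb is the third of Fb minor seventh (Fb–Abb–Cb–Ebb), so this is first inversion.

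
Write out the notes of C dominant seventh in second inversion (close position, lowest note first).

Spelling C dominant seventh: C–E–G–Bb. In second inversion the fifth is bass, giving G, Bb, C, E from the bottom.

G, Bb, C, E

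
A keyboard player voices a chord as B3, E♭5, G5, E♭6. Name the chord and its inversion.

The pitch classes B, Eb, G arrange in thirds as Eb–G–B: an Eb augmented triad.
B is the fifth of Eb augmented; fifth in the bass means second inversion (figured bass 6/4).

Eb augmented, second inversion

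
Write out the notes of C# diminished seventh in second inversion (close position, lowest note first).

G, Bb, C#, E

C# diminished seventh is C#–E–G–Bb. Second inversion puts the fifth (G) in the bass, with the remaining tones above: G, Bb, C#, E.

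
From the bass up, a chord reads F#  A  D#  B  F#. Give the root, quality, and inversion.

B dominant seventh, second inversion

Reducing to letter names: F#, A, D#, B. These stack in thirds as B–D#–F#–A — a B dominant seventh chord.
The lowest note is F#, the fifth of the chord, so this is second inversion (figured bass 4/3).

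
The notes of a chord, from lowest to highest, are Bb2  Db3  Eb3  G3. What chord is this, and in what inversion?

Eb dominant seventh, second inversion

Reducing to letter names: Bb, Db, Eb, G. These stack in thirds as Eb–G–Bb–Db — an Eb dominant seventh chord.
The lowest note is Bb, the fifth of the chord, so this is second inversion (figured bass 4/3).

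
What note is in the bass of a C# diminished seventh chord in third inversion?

C# diminished seventh is C#–E–G–Bb. Third inversion places the seventh in the bass: Bb.

Bb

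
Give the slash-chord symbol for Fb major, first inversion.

First inversion of Fb major has the third (Ab) in the bass. As a slash chord: Fbmaj/Ab.

Fbmaj/Ab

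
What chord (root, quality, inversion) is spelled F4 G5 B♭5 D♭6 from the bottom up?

G half-diminished seventh, third inversion

Reducing to letter names: F, G, Bb, Db. These stack in thirds as G–Bb–Db–F — a G half-diminished seventh chord.
The lowest note is F, the seventh of the chord, so this is third inversion (figured bass 4/2).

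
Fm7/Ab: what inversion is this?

first inversion

Fm7/Ab means F minor seventh with Ab in the bass. Ab is the third of F minor seventh (F–Ab–C–Eb), so this is first inversion.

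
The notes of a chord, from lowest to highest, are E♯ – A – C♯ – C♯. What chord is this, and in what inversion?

The distinct note names are E#, A, C#. Stacked in thirds they read A–C#–E#, which is an augmented triad on A.
The lowest note is E#, the fifth of the chord, so this is second inversion (figured bass 6/4).

A augmented, second inversion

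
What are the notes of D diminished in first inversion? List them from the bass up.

F, Ab, D

Spelling D diminished: D–F–Ab. In first inversion the third is bass, giving F, Ab, D from the bottom.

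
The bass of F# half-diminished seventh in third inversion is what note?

E

F# half-diminished seventh is F#–A–C–E. Third inversion places the seventh in the bass: E.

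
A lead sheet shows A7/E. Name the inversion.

second inversion

A7/E means A dominant seventh with E in the bass. E is the fifth of A dominant seventh (A–C#–E–G), so this is second inversion.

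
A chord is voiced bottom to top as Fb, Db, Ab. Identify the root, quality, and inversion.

Db minor, first inversion

The distinct note names are Fb, Db, Ab. Stacked in thirds they read Db–Fb–Ab, which is a minor triad on Db.
The lowest note is Fb, the third of the chord, so this is first inversion (figured bass 6).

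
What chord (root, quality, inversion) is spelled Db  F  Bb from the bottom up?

Bb minor, first inversion

The distinct note names are Db, F, Bb. Stacked in thirds they read Bb–Db–F, which is a minor triad on Bb.
With the third (Db) in the bass, the chord is in first inversion (figured bass 6).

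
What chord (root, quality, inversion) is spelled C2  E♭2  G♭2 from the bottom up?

C diminished, root position

The pitch classes C, Eb, Gb arrange in thirds as C–Eb–Gb: a C diminished triad.
With the root (C) in the bass, the chord is in root position (figured bass 5/3).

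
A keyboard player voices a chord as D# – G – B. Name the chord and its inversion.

G augmented, second inversion

The pitch classes D#, G, B arrange in thirds as G–B–D#: a G augmented triad.
D# is the fifth of G augmented; fifth in the bass means second inversion (figured bass 6/4).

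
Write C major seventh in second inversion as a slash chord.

Second inversion of C major seventh has the fifth (G) in the bass. As a slash chord: Cmaj7/G.

Cmaj7/G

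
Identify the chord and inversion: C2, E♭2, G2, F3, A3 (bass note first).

The distinct note names are C, Eb, G, F, A. Stacked in thirds they read F–A–C–Eb–G, which is a dominant ninth chord on F.
The lowest note is C, the fifth of the chord, so this is second inversion.

F dominant ninth, second inversion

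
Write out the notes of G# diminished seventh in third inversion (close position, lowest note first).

F, G#, B, D

The chord tones are G#–B–D–F. With the seventh (F) lowest for third inversion: F, G#, B, D.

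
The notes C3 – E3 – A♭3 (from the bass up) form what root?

The distinct letter names are C, E, Ab. Arranged as a stack of thirds they read Ab–C–E, so Ab is the root (an Ab augmented triad).

Ab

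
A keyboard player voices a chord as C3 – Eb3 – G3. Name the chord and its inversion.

The distinct note names are C, Eb, G. Stacked in thirds they read C–Eb–G, which is a minor triad on C.
The lowest note is C, the root of the chord, so this is root position (figured bass 5/3).

C minor, root position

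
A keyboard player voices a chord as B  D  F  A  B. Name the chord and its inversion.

B half-diminished seventh, root position

The distinct note names are B, D, F, A. Stacked in thirds they read B–D–F–A, which is a half-diminished seventh chord on B.
B is the root of B half-diminished seventh; root in the bass means root position (figured bass 7).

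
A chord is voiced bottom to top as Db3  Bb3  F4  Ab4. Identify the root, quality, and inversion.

Bb minor seventh, first inversion

The pitch classes Db, Bb, F, Ab arrange in thirds as Bb–Db–F–Ab: a Bb minor seventh chord.
With the third (Db) in the bass, the chord is in first inversion (figured bass 6/5).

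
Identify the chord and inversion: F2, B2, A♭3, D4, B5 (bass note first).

B diminished seventh, second inversion

The distinct note names are F, B, Ab, D. Stacked in thirds they read B–D–F–Ab, which is a diminished seventh chord on B.
With the fifth (F) in the bass, the chord is in second inversion (figured bass 4/3).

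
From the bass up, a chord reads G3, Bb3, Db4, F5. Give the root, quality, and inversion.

G half-diminished seventh, root position

The distinct note names are G, Bb, Db, F. Stacked in thirds they read G–Bb–Db–F, which is a half-diminished seventh chord on G.
The lowest note is G, the root of the chord, so this is root position (figured bass 7).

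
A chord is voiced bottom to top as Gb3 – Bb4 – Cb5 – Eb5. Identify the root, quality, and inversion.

Cb major seventh, second inversion

The pitch classes Gb, Bb, Cb, Eb arrange in thirds as Cb–Eb–Gb–Bb: a Cb major seventh chord.
Gb is the fifth of Cb major seventh; fifth in the bass means second inversion (figured bass 4/3).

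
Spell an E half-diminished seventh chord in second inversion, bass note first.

Bb, D, E, G

The chord tones are E–G–Bb–D. With the fifth (Bb) lowest for second inversion: Bb, D, E, G.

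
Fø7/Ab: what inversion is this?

first inversion

Fø7/Ab means F half-diminished seventh with Ab in the bass. Ab is the third of F half-diminished seventh (F–Ab–Cb–Eb), so this is first inversion.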